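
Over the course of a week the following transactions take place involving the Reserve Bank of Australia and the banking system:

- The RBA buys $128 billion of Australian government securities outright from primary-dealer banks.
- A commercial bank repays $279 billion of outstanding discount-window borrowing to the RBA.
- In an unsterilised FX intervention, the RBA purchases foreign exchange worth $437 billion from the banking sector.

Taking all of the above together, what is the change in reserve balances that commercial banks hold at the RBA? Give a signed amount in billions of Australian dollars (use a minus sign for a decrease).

RBA balance sheet:
  Assets:      Securities +$128B, Loans to banks −$279B, Foreign assets +$437B
  Liabilities: Bank reserves +$286B
Commercial banking system:
  Assets:      Reserves at CB +$286B, Securities −$128B, Foreign assets −$437B
  Liabilities: Borrowings from CB −$279B
So the change in reserve balances that commercial banks hold at the RBA is +$286 billion.

+$286 billion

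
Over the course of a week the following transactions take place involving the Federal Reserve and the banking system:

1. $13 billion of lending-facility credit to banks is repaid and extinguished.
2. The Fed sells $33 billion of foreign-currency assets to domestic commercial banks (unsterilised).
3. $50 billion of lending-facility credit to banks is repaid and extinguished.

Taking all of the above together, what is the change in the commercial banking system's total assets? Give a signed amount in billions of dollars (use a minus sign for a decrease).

-$63 billion

Discount-window repayment $13 billion: bank balance sheets shrink → −$13B.
FX sale $33 billion: just an asset swap on bank balance sheets → 0.
Discount-window repayment $50 billion: bank balance sheets shrink → −$50B.
Net: −13 + 0 − 50 = -$63 billion.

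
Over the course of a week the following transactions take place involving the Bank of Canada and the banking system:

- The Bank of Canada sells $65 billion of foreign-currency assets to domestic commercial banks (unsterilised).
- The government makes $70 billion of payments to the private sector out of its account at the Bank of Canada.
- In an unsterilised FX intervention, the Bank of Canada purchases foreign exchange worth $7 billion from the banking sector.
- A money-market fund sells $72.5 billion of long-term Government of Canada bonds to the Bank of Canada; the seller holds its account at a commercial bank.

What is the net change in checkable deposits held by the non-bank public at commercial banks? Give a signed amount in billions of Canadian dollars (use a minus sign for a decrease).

+$142.5 billion

FX sale $65 billion: the counterparty is a bank, so public deposits are unchanged → 0.
Government spending $70 billion: non-bank counterparties' bank balances rise → +$70B.
FX purchase $7 billion: the counterparty is a bank, so public deposits are unchanged → 0.
Asset purchase (from non-banks) $72.5 billion: non-bank counterparties' bank balances rise → +$72.5B.
Net: 0 + 70 + 0 + 72.5 = +$142.5 billion.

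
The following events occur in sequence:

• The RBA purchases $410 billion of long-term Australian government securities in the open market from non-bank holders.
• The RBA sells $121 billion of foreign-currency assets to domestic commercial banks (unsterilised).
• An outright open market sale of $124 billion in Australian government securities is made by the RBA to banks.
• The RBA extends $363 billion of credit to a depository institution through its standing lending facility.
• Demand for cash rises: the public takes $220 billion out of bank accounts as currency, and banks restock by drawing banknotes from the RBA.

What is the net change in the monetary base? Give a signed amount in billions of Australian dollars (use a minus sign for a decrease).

+$528 billion

Asset purchase (from non-banks) $410 billion: RBA balance sheet expands → +$410B.
FX sale $121 billion: RBA balance sheet contracts → −$121B.
OMO sale (to banks) $124 billion: RBA balance sheet contracts → −$124B.
Discount-window loan $363 billion: RBA balance sheet expands → +$363B.
Currency withdrawal $220 billion: just a shift between currency and reserves — both are base money → 0.
Net: 410 − 121 − 124 + 363 + 0 = +$528 billion.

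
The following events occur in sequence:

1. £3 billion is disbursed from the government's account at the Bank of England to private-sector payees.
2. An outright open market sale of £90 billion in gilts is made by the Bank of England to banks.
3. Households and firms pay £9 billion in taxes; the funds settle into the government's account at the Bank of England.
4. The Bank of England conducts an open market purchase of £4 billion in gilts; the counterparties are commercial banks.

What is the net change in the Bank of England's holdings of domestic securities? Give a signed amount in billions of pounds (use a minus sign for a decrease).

-£86 billion

Bank of England balance sheet:
  Assets:      Securities −£86B
  Liabilities: Bank reserves −£92B, Government deposits +£6B
So the change in the Bank of England's holdings of domestic securities is -£86 billion.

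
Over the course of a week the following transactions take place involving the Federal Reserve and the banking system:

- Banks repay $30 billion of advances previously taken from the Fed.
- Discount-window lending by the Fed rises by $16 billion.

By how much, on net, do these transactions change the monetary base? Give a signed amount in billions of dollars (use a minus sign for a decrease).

-$14 billion

Discount-window repayment $30 billion: Fed balance sheet contracts → −$30B.
Discount-window loan $16 billion: Fed balance sheet expands → +$16B.
Net: −30 + 16 = -$14 billion.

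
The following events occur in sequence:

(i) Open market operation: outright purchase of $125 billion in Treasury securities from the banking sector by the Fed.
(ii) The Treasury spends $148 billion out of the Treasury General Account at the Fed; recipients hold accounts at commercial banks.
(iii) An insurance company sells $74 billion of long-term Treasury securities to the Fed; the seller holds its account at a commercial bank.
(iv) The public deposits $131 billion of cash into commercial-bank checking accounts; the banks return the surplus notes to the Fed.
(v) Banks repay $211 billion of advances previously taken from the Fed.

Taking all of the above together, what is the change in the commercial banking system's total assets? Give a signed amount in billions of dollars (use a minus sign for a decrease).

Fed balance sheet:
  Assets:      Securities +$199B, Loans to banks −$211B
  Liabilities: Bank reserves +$267B, Currency in circulation −$131B, Government deposits −$148B
Commercial banking system:
  Assets:      Reserves at CB +$267B, Securities −$125B
  Liabilities: Checkable deposits +$353B, Borrowings from CB −$211B
Change in total bank assets = +$142 billion.

+$142 billion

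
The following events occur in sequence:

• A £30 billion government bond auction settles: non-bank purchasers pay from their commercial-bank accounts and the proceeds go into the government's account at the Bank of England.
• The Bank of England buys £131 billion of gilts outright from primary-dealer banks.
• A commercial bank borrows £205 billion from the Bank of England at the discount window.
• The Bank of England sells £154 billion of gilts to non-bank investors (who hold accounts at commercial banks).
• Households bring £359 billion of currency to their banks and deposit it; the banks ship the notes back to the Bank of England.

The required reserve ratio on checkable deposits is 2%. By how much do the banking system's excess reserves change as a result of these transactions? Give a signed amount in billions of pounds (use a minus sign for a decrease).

+£507.5 billion

Government account inflow £30 billion: reserves −£30B, deposits −£30B.
OMO purchase (from banks) £131 billion: reserves +£131B, deposits 0.
Discount-window loan £205 billion: reserves +£205B, deposits 0.
Asset sale (to non-banks) £154 billion: reserves −£154B, deposits −£154B.
Currency deposit £359 billion: reserves +£359B, deposits +£359B.
Totals: Δreserves = +£511B, Δdeposits = +£175B.
Δrequired reserves = 2% × +£175B = +£3.5B.
Δexcess reserves = Δreserves − Δrequired = +£511B − (+£3.5B) = +£507.5 billion.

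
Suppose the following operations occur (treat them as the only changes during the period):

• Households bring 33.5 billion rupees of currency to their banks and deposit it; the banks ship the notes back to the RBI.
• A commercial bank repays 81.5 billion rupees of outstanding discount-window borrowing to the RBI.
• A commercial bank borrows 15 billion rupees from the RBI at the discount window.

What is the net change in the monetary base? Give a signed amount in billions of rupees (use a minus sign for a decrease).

Currency deposit 33.5 billion rupees: just a shift between currency and reserves — both are base money → 0.
Discount-window repayment 81.5 billion rupees: RBI balance sheet contracts → −81.5B.
Discount-window loan 15 billion rupees: RBI balance sheet expands → +15B.
Net: 0 − 81.5 + 15 = -66.5 billion.

-66.5 billion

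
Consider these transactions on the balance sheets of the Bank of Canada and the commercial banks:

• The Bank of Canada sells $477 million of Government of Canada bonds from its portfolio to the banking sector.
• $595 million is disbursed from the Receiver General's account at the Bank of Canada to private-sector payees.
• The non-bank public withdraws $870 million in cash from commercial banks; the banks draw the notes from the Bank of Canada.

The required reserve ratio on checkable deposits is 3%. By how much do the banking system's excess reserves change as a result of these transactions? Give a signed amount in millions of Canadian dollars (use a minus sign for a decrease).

-$743.75 million

OMO sale (to banks) $477 million: reserves −$477M, deposits 0.
Government spending $595 million: reserves +$595M, deposits +$595M.
Currency withdrawal $870 million: reserves −$870M, deposits −$870M.
Totals: Δreserves = −$752M, Δdeposits = −$275M.
Δrequired reserves = 3% × −$275M = −$8.25M.
Δexcess reserves = Δreserves − Δrequired = −$752M − (−$8.25M) = -$743.75 million.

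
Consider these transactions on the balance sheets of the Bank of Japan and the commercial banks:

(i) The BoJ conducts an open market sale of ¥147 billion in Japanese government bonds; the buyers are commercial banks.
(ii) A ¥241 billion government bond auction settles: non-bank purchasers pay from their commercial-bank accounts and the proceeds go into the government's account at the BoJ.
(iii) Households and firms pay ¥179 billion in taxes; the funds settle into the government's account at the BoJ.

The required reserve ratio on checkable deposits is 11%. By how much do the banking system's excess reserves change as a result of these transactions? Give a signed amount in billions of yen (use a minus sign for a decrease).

-¥520.8 billion

OMO sale (to banks) ¥147 billion: reserves −¥147B, deposits 0.
Government account inflow ¥241 billion: reserves −¥241B, deposits −¥241B.
Government account inflow ¥179 billion: reserves −¥179B, deposits −¥179B.
Totals: Δreserves = −¥567B, Δdeposits = −¥420B.
Δrequired reserves = 11% × −¥420B = −¥46.2B.
Δexcess reserves = Δreserves − Δrequired = −¥567B − (−¥46.2B) = -¥520.8 billion.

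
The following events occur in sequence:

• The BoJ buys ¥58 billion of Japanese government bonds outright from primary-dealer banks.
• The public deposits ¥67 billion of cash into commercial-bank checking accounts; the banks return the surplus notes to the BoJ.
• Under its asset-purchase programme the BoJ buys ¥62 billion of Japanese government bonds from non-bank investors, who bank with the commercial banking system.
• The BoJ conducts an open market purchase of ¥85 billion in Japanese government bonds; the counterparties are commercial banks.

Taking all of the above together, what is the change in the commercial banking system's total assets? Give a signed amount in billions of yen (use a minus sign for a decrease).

+¥129 billion

BoJ balance sheet:
  Assets:      Securities +¥205B
  Liabilities: Bank reserves +¥272B, Currency in circulation −¥67B
Commercial banking system:
  Assets:      Reserves at CB +¥272B, Securities −¥143B
  Liabilities: Checkable deposits +¥129B
Change in total bank assets = +¥129 billion.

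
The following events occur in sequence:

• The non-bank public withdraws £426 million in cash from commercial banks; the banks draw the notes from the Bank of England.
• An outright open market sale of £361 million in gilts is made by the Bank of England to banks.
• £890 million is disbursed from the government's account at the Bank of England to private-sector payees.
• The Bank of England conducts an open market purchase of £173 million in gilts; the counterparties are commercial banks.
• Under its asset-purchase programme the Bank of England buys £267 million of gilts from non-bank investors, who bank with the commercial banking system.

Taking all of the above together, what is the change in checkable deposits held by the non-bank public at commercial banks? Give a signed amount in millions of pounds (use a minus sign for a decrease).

Currency withdrawal £426 million: non-bank counterparties' bank balances fall → −£426M.
OMO sale (to banks) £361 million: the counterparty is a bank, so public deposits are unchanged → 0.
Government spending £890 million: non-bank counterparties' bank balances rise → +£890M.
OMO purchase (from banks) £173 million: the counterparty is a bank, so public deposits are unchanged → 0.
Asset purchase (from non-banks) £267 million: non-bank counterparties' bank balances rise → +£267M.
Net: −426 + 0 + 890 + 0 + 267 = +£731 million.

+£731 million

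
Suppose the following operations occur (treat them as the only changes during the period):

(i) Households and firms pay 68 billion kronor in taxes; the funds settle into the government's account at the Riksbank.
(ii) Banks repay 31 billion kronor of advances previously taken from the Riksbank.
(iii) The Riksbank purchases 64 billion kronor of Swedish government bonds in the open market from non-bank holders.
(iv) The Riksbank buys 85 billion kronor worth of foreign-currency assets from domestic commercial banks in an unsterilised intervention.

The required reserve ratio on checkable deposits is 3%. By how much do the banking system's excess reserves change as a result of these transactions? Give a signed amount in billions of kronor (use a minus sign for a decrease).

Government account inflow 68 billion kronor: reserves −68B, deposits −68B.
Discount-window repayment 31 billion kronor: reserves −31B, deposits 0.
Asset purchase (from non-banks) 64 billion kronor: reserves +64B, deposits +64B.
FX purchase 85 billion kronor: reserves +85B, deposits 0.
Totals: Δreserves = +50B, Δdeposits = −4B.
Δrequired reserves = 3% × −4B = −0.12B.
Δexcess reserves = Δreserves − Δrequired = +50B − (−0.12B) = +50.12 billion.

+50.12 billion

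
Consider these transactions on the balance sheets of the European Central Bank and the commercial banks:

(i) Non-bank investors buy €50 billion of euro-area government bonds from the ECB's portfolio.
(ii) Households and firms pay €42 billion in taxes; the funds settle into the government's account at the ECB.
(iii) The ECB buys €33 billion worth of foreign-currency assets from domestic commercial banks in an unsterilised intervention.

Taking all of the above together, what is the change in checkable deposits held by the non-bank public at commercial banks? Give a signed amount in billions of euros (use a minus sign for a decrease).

ECB balance sheet:
  Assets:      Securities −€50B, Foreign assets +€33B
  Liabilities: Bank reserves −€59B, Government deposits +€42B
Commercial banking system:
  Assets:      Reserves at CB −€59B, Foreign assets −€33B
  Liabilities: Checkable deposits −€92B
So the change in checkable deposits held by the non-bank public at commercial banks is -€92 billion.

-€92 billion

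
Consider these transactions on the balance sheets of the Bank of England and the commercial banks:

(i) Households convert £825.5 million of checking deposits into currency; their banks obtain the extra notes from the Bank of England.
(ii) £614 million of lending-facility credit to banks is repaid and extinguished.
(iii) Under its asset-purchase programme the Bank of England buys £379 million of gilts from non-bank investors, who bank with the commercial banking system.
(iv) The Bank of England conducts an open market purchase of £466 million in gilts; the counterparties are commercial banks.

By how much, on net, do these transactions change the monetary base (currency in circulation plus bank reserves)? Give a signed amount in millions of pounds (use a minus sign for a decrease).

Currency withdrawal £825.5 million: just a shift between currency and reserves — both are base money → 0.
Discount-window repayment £614 million: Bank of England balance sheet contracts → −£614M.
Asset purchase (from non-banks) £379 million: Bank of England balance sheet expands → +£379M.
OMO purchase (from banks) £466 million: Bank of England balance sheet expands → +£466M.
Net: 0 − 614 + 379 + 466 = +£231 million.

+£231 million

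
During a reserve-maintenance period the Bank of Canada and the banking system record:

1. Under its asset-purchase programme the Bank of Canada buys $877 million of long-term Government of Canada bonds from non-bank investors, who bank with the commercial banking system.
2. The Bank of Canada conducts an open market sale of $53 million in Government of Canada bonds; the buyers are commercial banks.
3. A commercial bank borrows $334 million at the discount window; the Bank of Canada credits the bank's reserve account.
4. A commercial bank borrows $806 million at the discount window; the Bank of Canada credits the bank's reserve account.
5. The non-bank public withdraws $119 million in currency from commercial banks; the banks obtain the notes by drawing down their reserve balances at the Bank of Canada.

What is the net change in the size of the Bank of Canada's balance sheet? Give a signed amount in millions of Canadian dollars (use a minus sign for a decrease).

+$1964 million

Bank of Canada balance sheet:
  Assets:      Securities +$824M, Loans to banks +$1140M
  Liabilities: Bank reserves +$1845M, Currency in circulation +$119M
Change in total Bank of Canada assets = +$1964 million.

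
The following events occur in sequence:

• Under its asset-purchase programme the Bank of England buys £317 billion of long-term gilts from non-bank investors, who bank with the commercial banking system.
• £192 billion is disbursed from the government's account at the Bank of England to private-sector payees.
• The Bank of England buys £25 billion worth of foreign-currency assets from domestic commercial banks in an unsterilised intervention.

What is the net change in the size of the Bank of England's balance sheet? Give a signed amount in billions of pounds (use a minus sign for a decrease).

+£342 billion

Asset purchase (from non-banks) £317 billion: a Bank of England asset is acquired → +£317B.
Government spending £192 billion: only the composition of liabilities changes → 0.
FX purchase £25 billion: a Bank of England asset is acquired → +£25B.
Net: 317 + 0 + 25 = +£342 billion.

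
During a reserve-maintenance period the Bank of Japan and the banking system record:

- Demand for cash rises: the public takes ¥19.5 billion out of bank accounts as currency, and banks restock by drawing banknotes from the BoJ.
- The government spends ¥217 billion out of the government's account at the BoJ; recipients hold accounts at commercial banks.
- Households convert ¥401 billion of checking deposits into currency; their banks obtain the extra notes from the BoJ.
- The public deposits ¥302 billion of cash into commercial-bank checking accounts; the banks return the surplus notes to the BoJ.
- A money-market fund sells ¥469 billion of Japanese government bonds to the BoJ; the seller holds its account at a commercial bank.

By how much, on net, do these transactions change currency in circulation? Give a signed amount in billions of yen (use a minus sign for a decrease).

+¥118.5 billion

Currency withdrawal ¥19.5 billion: notes leave the central bank → +¥19.5B.
Government spending ¥217 billion: no currency enters or leaves circulation → 0.
Currency withdrawal ¥401 billion: notes leave the central bank → +¥401B.
Currency deposit ¥302 billion: notes return to the central bank → −¥302B.
Asset purchase (from non-banks) ¥469 billion: no currency enters or leaves circulation → 0.
Net: 19.5 + 0 + 401 − 302 + 0 = +¥118.5 billion.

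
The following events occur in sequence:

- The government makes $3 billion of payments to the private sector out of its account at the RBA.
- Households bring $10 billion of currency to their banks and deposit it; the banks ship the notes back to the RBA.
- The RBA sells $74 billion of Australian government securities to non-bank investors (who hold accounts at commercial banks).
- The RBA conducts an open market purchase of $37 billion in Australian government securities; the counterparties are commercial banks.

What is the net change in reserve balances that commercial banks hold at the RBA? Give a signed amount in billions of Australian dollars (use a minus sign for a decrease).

Government spending $3 billion: government payments flow into bank reserve accounts → +$3B.
Currency deposit $10 billion: returned notes are swapped for reserve credit → +$10B.
Asset sale (to non-banks) $74 billion: the non-bank buyers' banks settle from reserves → −$74B.
OMO purchase (from banks) $37 billion: the RBA pays by crediting reserve accounts → +$37B.
Net: 3 + 10 − 74 + 37 = -$24 billion.

-$24 billion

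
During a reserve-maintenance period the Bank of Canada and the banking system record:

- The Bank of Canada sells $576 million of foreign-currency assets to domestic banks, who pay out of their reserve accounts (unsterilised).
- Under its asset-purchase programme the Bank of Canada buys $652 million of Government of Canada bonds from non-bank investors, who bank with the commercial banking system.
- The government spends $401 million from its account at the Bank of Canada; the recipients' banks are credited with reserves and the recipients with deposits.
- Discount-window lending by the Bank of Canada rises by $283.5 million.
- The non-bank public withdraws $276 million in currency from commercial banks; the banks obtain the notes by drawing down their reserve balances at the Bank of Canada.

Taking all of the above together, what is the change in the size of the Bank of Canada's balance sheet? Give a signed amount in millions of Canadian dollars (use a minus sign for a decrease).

+$359.5 million

Bank of Canada balance sheet:
  Assets:      Securities +$652M, Loans to banks +$283.5M, Foreign assets −$576M
  Liabilities: Bank reserves +$484.5M, Currency in circulation +$276M, Government deposits −$401M
Commercial banking system:
  Assets:      Reserves at CB +$484.5M, Foreign assets +$576M
  Liabilities: Checkable deposits +$777M, Borrowings from CB +$283.5M
Change in total Bank of Canada assets = +$359.5 million.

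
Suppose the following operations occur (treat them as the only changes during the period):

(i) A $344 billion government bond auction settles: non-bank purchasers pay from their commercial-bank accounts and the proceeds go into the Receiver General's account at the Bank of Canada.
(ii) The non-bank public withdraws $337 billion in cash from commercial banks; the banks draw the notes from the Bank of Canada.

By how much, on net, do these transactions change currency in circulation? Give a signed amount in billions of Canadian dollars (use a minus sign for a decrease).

+$337 billion

Bank of Canada balance sheet:
  Assets:      no change
  Liabilities: Bank reserves −$681B, Currency in circulation +$337B, Government deposits +$344B
So the change in currency in circulation is +$337 billion.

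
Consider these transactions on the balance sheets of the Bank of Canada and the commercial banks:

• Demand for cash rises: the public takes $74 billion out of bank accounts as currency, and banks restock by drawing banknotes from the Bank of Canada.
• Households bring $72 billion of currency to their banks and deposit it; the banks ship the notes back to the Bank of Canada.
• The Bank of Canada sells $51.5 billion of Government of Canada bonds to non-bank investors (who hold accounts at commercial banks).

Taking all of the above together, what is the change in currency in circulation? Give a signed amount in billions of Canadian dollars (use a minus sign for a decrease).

Currency withdrawal $74 billion: notes leave the central bank → +$74B.
Currency deposit $72 billion: notes return to the central bank → −$72B.
Asset sale (to non-banks) $51.5 billion: no currency enters or leaves circulation → 0.
Net: 74 − 72 + 0 = +$2 billion.

+$2 billion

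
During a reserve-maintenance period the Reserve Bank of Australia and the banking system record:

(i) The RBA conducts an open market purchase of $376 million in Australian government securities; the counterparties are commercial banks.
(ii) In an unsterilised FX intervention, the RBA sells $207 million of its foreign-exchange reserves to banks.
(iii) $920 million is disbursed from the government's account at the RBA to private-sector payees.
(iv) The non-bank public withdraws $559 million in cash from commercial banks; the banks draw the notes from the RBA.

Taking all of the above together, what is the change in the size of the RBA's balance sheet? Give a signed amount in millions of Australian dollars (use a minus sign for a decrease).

+$169 million

RBA balance sheet:
  Assets:      Securities +$376M, Foreign assets −$207M
  Liabilities: Bank reserves +$530M, Currency in circulation +$559M, Government deposits −$920M
Change in total RBA assets = +$169 million.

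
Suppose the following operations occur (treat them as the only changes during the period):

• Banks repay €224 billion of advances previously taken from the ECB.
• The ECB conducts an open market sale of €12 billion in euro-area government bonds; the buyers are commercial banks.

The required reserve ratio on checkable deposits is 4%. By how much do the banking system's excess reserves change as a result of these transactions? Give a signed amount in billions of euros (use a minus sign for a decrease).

-€236 billion

Discount-window repayment €224 billion: reserves −€224B, deposits 0.
OMO sale (to banks) €12 billion: reserves −€12B, deposits 0.
Totals: Δreserves = −€236B, Δdeposits = 0.
Δrequired reserves = 4% × 0 = 0.
Δexcess reserves = Δreserves − Δrequired = −€236B − (0) = -€236 billion.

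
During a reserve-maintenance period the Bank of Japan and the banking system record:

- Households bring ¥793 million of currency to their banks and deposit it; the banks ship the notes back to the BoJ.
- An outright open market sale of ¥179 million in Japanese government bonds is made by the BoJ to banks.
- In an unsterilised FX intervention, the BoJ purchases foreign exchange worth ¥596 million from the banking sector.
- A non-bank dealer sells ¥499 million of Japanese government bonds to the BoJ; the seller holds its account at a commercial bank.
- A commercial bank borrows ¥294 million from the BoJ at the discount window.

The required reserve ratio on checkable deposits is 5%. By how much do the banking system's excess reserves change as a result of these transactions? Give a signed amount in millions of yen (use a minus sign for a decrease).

Currency deposit ¥793 million: reserves +¥793M, deposits +¥793M.
OMO sale (to banks) ¥179 million: reserves −¥179M, deposits 0.
FX purchase ¥596 million: reserves +¥596M, deposits 0.
Asset purchase (from non-banks) ¥499 million: reserves +¥499M, deposits +¥499M.
Discount-window loan ¥294 million: reserves +¥294M, deposits 0.
Totals: Δreserves = +¥2003M, Δdeposits = +¥1292M.
Δrequired reserves = 5% × +¥1292M = +¥64.6M.
Δexcess reserves = Δreserves − Δrequired = +¥2003M − (+¥64.6M) = +¥1938.4 million.

+¥1938.4 million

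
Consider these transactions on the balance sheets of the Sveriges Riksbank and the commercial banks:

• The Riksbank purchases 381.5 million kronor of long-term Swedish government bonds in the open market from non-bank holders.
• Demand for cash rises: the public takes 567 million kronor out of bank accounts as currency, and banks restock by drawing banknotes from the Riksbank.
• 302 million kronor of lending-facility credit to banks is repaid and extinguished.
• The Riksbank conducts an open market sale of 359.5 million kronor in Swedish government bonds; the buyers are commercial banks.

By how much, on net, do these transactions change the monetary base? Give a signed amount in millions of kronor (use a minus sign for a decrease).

Riksbank balance sheet:
  Assets:      Securities +22M, Loans to banks −302M
  Liabilities: Bank reserves −847M, Currency in circulation +567M
Monetary base = currency + reserves: +567M + (−847M) = -280 million.

-280 million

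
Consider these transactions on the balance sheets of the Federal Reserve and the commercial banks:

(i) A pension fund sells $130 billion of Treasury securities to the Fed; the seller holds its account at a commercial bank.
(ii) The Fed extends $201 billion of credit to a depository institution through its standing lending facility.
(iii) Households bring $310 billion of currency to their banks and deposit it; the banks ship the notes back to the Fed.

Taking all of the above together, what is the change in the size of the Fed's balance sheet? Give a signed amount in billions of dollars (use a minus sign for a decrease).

Asset purchase (from non-banks) $130 billion: a Fed asset is acquired → +$130B.
Discount-window loan $201 billion: a Fed asset is acquired → +$201B.
Currency deposit $310 billion: only the composition of liabilities changes → 0.
Net: 130 + 201 + 0 = +$331 billion.

+$331 billion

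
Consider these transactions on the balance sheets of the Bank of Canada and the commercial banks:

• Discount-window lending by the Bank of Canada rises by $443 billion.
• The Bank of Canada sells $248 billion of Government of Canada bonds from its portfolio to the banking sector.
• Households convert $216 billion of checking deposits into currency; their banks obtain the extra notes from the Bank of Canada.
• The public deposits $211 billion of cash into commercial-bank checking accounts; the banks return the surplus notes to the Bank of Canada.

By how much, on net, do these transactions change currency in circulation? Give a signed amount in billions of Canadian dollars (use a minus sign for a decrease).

+$5 billion

Bank of Canada balance sheet:
  Assets:      Securities −$248B, Loans to banks +$443B
  Liabilities: Bank reserves +$190B, Currency in circulation +$5B
Commercial banking system:
  Assets:      Reserves at CB +$190B, Securities +$248B
  Liabilities: Checkable deposits −$5B, Borrowings from CB +$443B
So the change in currency in circulation is +$5 billion.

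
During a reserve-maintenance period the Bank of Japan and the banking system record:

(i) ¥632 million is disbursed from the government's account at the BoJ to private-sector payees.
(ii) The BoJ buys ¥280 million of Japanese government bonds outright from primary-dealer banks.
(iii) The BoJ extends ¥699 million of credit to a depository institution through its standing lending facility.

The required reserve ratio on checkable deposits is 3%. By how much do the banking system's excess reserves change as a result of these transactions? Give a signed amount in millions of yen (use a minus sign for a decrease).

+¥1592.04 million

Government spending ¥632 million: reserves +¥632M, deposits +¥632M.
OMO purchase (from banks) ¥280 million: reserves +¥280M, deposits 0.
Discount-window loan ¥699 million: reserves +¥699M, deposits 0.
Totals: Δreserves = +¥1611M, Δdeposits = +¥632M.
Δrequired reserves = 3% × +¥632M = +¥18.96M.
Δexcess reserves = Δreserves − Δrequired = +¥1611M − (+¥18.96M) = +¥1592.04 million.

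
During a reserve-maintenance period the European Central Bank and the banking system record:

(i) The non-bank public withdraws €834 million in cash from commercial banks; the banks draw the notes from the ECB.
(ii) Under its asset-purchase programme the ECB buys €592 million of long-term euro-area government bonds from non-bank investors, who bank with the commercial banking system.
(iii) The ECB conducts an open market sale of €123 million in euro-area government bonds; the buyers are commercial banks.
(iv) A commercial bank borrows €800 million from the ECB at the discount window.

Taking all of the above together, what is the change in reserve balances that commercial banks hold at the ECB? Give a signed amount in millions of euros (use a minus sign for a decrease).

Currency withdrawal €834 million: banks swap reserves for currency → −€834M.
Asset purchase (from non-banks) €592 million: the ECB pays by crediting reserve accounts → +€592M.
OMO sale (to banks) €123 million: the buying banks pay out of their reserve balances → −€123M.
Discount-window loan €800 million: the loan is credited to the bank's reserve account → +€800M.
Net: −834 + 592 − 123 + 800 = +€435 million.

+€435 million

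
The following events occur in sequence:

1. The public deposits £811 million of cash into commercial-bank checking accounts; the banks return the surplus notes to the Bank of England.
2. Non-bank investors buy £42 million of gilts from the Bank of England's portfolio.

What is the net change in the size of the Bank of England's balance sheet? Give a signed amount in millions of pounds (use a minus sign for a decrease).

Bank of England balance sheet:
  Assets:      Securities −£42M
  Liabilities: Bank reserves +£769M, Currency in circulation −£811M
Commercial banking system:
  Assets:      Reserves at CB +£769M
  Liabilities: Checkable deposits +£769M
Change in total Bank of England assets = -£42 million.

-£42 million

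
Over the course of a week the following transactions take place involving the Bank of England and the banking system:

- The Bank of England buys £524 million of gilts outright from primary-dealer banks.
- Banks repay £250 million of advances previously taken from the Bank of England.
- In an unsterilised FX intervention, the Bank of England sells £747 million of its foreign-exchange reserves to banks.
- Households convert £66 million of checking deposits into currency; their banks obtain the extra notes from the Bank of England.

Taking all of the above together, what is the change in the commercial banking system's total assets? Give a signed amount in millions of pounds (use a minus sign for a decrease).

-£316 million

OMO purchase (from banks) £524 million: just an asset swap on bank balance sheets → 0.
Discount-window repayment £250 million: bank balance sheets shrink → −£250M.
FX sale £747 million: just an asset swap on bank balance sheets → 0.
Currency withdrawal £66 million: bank balance sheets shrink → −£66M.
Net: 0 − 250 + 0 − 66 = -£316 million.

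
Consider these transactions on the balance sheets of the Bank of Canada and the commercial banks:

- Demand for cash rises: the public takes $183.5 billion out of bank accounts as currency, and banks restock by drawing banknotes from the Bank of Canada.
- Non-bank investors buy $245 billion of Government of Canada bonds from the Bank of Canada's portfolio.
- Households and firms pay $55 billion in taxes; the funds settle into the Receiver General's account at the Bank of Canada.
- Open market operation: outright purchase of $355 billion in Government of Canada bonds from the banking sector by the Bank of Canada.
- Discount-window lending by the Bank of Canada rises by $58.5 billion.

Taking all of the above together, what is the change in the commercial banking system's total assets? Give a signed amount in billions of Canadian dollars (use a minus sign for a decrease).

-$425 billion

Bank of Canada balance sheet:
  Assets:      Securities +$110B, Loans to banks +$58.5B
  Liabilities: Bank reserves −$70B, Currency in circulation +$183.5B, Government deposits +$55B
Commercial banking system:
  Assets:      Reserves at CB −$70B, Securities −$355B
  Liabilities: Checkable deposits −$483.5B, Borrowings from CB +$58.5B
Change in total bank assets = -$425 billion.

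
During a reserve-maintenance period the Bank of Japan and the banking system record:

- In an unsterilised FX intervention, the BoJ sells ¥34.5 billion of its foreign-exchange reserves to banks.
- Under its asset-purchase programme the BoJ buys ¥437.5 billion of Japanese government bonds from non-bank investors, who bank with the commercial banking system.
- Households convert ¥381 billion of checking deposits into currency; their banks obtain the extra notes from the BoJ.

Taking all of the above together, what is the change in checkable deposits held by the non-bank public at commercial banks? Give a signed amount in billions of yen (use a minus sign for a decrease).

FX sale ¥34.5 billion: the counterparty is a bank, so public deposits are unchanged → 0.
Asset purchase (from non-banks) ¥437.5 billion: non-bank counterparties' bank balances rise → +¥437.5B.
Currency withdrawal ¥381 billion: non-bank counterparties' bank balances fall → −¥381B.
Net: 0 + 437.5 − 381 = +¥56.5 billion.

+¥56.5 billion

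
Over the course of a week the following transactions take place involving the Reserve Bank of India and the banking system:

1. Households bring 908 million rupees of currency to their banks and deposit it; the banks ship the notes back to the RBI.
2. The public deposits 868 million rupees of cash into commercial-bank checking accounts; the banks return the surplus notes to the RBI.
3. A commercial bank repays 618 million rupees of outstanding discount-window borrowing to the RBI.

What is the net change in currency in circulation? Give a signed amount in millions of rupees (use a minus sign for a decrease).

Currency deposit 908 million rupees: notes return to the central bank → −908M.
Currency deposit 868 million rupees: notes return to the central bank → −868M.
Discount-window repayment 618 million rupees: no currency enters or leaves circulation → 0.
Net: −908 − 868 + 0 = -1776 million.

-1776 million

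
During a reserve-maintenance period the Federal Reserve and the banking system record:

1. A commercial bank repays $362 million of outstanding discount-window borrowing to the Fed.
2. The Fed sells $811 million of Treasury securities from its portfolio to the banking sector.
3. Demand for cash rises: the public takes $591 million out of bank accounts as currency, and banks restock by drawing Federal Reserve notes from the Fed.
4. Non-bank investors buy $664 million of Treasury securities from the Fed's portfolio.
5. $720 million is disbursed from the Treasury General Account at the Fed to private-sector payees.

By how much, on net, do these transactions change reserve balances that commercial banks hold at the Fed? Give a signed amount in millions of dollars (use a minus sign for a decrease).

Fed balance sheet:
  Assets:      Securities −$1475M, Loans to banks −$362M
  Liabilities: Bank reserves −$1708M, Currency in circulation +$591M, Government deposits −$720M
So the change in reserve balances that commercial banks hold at the Fed is -$1708 million.

-$1708 million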